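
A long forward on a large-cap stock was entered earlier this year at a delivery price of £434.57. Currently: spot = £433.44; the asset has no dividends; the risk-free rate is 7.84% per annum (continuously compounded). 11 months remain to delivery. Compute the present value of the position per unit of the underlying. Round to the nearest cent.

£29.01

Current fair forward for the remaining 11 months: F = S·e^(r·T), r = 0.0784
F = 433.44 · e^(0.0784 × 11/12) = 433.44 × 1.074512 = 465.7365
Value of long forward = (F − K)·e^(−rT) = (465.7365 − 434.57) · e^(−0.0784·11/12)
= 31.1665 × 0.930655 = 29.01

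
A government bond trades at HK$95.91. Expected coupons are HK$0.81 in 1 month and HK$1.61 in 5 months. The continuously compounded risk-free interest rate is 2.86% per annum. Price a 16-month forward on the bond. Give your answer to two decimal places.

PV(coupons) I = 0.81·e^(−0.0286·1/12) + 1.61·e^(−0.0286·5/12)
I = 0.8081 + 1.5909 = 2.3990
F = (S − I)·e^(rT) = (95.91 − 2.3990) · e^(0.0286·16/12)
= 93.5110 · e^0.038133 = 93.5110 × 1.038869 = HK$97.15

HK$97.15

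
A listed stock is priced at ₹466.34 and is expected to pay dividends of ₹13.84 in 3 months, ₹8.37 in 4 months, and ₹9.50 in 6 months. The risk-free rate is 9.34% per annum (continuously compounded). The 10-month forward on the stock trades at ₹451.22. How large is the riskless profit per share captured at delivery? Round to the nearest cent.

PV(dividends) I = 13.84·e^(−0.0934·3/12) + 8.37·e^(−0.0934·4/12) + 9.50·e^(−0.0934·6/12) = 30.7006
Fair forward F* = (S − I)·e^(rT) = (466.34 − 30.7006)·e^0.077833 = 435.6394 × 1.080942 = 470.9009
Market ₹451.22 < fair 470.9009: forward underpriced → reverse cash-and-carry (short the stock, invest proceeds at r, pay the dividends, go long the forward).
Profit at T = |F_mkt − F*| = |451.22 − 470.9009| = ₹19.68 per share

₹19.68 per share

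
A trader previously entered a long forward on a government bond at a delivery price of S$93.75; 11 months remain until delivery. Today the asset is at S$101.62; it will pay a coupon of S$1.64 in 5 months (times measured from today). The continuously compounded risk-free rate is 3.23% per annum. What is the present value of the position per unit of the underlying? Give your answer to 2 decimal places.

PV(remaining coupons) I = 1.64·e^(−0.0323·5/12) = 1.6181
Current forward F = (S − I)·e^(rT) = (101.62 − 1.6181)·e^(0.0323·11/12) = 100.0019 × 1.030051 = 103.0071
Value (long) = (F − K)·e^(−rT) = (103.0071 − 93.75) × 0.970826 = 8.9870
Value = S$8.99

S$8.99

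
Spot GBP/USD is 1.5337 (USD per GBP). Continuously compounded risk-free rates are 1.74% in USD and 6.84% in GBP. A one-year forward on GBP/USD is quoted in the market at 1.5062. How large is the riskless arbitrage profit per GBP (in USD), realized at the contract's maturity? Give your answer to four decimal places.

0.0488 per GBP (in USD)

Fair forward: F* = S·e^(carry·T), with carry = (r_USD − r_GBP) = 0.0174 − 0.0684 = -0.0510
F* = 1.5337 · e^(-0.0510 × 12/12) = 1.5337 · e^-0.051000 = 1.5337 × 0.950279 = 1.4574
Market 1.5062 > fair 1.4574: forward overpriced → cash-and-carry (buy spot, short the forward).
At maturity, profit = |F_mkt − F*| = |1.5062 − 1.4574| = 0.0488 per GBP (in USD)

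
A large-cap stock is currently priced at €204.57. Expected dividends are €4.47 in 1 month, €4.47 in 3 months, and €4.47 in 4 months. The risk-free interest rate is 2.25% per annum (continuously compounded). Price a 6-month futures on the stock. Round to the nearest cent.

PV(dividends) I = 4.47·e^(−0.0225·1/12) + 4.47·e^(−0.0225·3/12) + 4.47·e^(−0.0225·4/12)
I = 4.4616 + 4.4449 + 4.4366 = 13.3431
F = (S − I)·e^(rT) = (204.57 − 13.3431) · e^(0.0225·6/12)
= 191.2269 · e^0.011250 = 191.2269 × 1.011314 = €193.39

€193.39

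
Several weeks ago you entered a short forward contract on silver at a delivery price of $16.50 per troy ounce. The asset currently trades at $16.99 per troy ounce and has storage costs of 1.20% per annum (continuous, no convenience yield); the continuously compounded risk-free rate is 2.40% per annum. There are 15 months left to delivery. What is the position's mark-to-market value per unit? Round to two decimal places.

-$1.23 per troy ounce

Current fair forward for the remaining 15 months: F = S·e^((r + u)·T), (r + u) = 0.0240 + 0.0120 = 0.0360
F = 16.99 · e^(0.0360 × 15/12) = 16.99 × 1.046028 = 17.7720
Value of long forward = (F − K)·e^(−rT) = (17.7720 − 16.50) · e^(−0.0240·15/12)
= 1.2720 × 0.970446 = 1.23
Short position value = −(long value) = -$1.23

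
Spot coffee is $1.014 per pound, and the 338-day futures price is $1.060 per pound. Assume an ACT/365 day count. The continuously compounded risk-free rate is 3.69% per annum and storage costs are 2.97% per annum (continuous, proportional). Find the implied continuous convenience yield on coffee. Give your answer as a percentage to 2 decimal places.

1.87%

F = S·e^((r+u−y)T) ⇒ (r+u−y) = ln(F/S)/T
ln(1.060/1.014) = 0.044366; /T ⇒ 0.047910
y = r + u − ln(F/S)/T = 0.0369 + 0.0297 − 0.047910 = 0.018690
y = 1.87%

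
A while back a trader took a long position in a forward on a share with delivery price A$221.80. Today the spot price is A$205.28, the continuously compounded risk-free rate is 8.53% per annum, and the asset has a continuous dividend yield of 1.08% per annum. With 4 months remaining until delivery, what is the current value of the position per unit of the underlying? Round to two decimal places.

Current fair forward for the remaining 4 months: F = S·e^((r − q)·T), (r − q) = 0.0853 − 0.0108 = 0.0745
F = 205.28 · e^(0.0745 × 4/12) = 205.28 × 1.025144 = 210.4416
Value of long forward = (F − K)·e^(−rT) = (210.4416 − 221.80) · e^(−0.0853·4/12)
= -11.3584 × 0.971967 = -11.04

-A$11.04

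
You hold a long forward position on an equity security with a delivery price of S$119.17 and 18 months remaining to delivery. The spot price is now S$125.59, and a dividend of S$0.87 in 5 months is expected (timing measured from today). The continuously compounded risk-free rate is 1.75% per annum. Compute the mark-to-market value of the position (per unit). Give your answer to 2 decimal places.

PV(remaining dividends) I = 0.87·e^(−0.0175·5/12) = 0.8637
Current forward F = (S − I)·e^(rT) = (125.59 − 0.8637)·e^(0.0175·18/12) = 124.7263 × 1.026598 = 128.0438
Value (long) = (F − K)·e^(−rT) = (128.0438 − 119.17) × 0.974092 = 8.6439
Value = S$8.64

S$8.64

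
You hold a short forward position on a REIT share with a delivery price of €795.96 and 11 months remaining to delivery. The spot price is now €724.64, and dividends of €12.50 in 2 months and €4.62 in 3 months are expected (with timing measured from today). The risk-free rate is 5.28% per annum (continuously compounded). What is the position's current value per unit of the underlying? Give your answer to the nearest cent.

€50.66

PV(remaining dividends) I = 12.50·e^(−0.0528·2/12) + 4.62·e^(−0.0528·3/12) = 16.9499
Current forward F = (S − I)·e^(rT) = (724.64 − 16.9499)·e^(0.0528·11/12) = 707.6901 × 1.049590 = 742.7845
Value (long) = (F − K)·e^(−rT) = (742.7845 − 795.96) × 0.952753 = -50.6631
Short position value = −(long value) = €50.66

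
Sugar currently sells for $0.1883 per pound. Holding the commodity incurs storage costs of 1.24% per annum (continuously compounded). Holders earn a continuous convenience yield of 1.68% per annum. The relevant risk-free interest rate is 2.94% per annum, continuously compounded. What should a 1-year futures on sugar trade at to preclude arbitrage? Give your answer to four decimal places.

$0.1931 per pound

Net carry = r + u − y = 0.0294 + 0.0124 − 0.0168 = 0.0250
F = S·e^((r+u−y)T) = 0.1883 · e^(0.0250 × 1) = 0.1883 · e^0.025000
= 0.1883 × 1.025315 = $0.1931 per pound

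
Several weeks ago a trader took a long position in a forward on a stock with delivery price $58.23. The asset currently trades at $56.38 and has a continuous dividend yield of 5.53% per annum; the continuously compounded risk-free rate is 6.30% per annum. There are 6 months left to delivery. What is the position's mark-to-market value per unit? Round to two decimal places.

Current fair forward for the remaining 6 months: F = S·e^((r − q)·T), (r − q) = 0.0630 − 0.0553 = 0.0077
F = 56.38 · e^(0.0077 × 6/12) = 56.38 × 1.003857 = 56.5975
Value of long forward = (F − K)·e^(−rT) = (56.5975 − 58.23) · e^(−0.0630·6/12)
= -1.6325 × 0.968991 = -1.58

-$1.58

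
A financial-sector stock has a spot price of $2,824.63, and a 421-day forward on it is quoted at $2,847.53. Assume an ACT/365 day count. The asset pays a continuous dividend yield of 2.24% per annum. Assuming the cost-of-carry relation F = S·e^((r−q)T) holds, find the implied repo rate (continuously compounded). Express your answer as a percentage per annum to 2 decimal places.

From F = S·e^((r−q)T): (r − q) = ln(F/S)/T
ln(2847.53/2824.63) = ln(1.008107) = 0.008074
(r − q) = 0.008074 / (421/365) = 0.007000
r = ln(F/S)/T + q = 0.007000 + 0.0224 = 0.029400
r = 2.94%

2.94%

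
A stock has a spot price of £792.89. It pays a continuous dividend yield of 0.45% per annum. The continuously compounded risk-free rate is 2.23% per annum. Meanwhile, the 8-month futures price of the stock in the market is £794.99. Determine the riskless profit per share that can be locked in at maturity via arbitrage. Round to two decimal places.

Fair futures: F* = S·e^(carry·T), with carry = (r − q) = 0.0223 − 0.0045 = 0.0178
F* = 792.89 · e^(0.0178 × 8/12) = 792.89 · e^0.011867 = 792.89 × 1.011938 = £802.3555
Market £794.99 < fair £802.3555: forward underpriced → reverse cash-and-carry (short spot, go long the forward).
At maturity, profit = |F_mkt − F*| = |794.99 − 802.3555| = £7.37 per share

£7.37 per share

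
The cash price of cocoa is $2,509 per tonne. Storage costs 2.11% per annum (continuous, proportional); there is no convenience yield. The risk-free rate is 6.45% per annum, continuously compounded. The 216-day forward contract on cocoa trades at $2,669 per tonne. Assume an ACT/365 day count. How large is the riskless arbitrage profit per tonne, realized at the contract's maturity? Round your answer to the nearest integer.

$30 per tonne

Fair forward: F* = S·e^(carry·T), with carry = (r + u) = 0.0645 + 0.0211 = 0.0856
F* = 2509 · e^(0.0856 × 216/365) = 2509 · e^0.050656 = 2509 × 1.051961 = $2639.3701
Market $2669 > fair $2639.3701: forward overpriced → cash-and-carry (buy spot, short the forward).
At maturity, profit = |F_mkt − F*| = |2669 − 2639.3701| = $30 per tonne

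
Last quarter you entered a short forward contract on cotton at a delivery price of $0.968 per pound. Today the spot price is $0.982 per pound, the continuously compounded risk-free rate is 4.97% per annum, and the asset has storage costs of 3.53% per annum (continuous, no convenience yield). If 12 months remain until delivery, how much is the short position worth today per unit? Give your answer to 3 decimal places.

Current fair forward for the remaining 12 months: F = S·e^((r + u)·T), (r + u) = 0.0497 + 0.0353 = 0.0850
F = 0.982 · e^(0.0850 × 12/12) = 0.982 × 1.088717 = 1.0691
Value of long forward = (F − K)·e^(−rT) = (1.0691 − 0.968) · e^(−0.0497·12/12)
= 0.1011 × 0.951515 = 0.096
Short position value = −(long value) = -$0.096

-$0.096 per pound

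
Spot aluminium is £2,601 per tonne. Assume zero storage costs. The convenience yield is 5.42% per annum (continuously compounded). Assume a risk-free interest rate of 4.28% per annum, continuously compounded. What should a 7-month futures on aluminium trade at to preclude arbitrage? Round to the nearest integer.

Net carry = r + u − y = 0.0428 + 0.0000 − 0.0542 = -0.0114
F = S·e^((r+u−y)T) = 2601 · e^(-0.0114 × 7/12) = 2601 · e^-0.006650
= 2601 × 0.993372 = £2,584 per tonne

£2,584 per tonne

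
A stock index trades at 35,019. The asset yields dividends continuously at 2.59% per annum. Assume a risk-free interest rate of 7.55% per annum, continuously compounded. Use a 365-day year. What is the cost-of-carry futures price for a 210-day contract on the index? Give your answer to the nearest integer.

36,033

F = S·e^((r − q)T) = 35019 · e^((0.0755 − 0.0259) × 210/365)
= 35019 · e^0.028537 = 35019 × 1.028948
F = 36,033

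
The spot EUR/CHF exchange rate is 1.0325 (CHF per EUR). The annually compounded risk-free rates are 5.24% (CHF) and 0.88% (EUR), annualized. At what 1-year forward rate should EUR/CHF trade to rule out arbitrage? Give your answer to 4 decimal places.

By covered interest parity, F = S · (1+r_CHF)^T / (1+r_EUR)^T
= 1.0325 × 1.052400 / 1.008800 = 1.0325 × 1.043220
F = 1.0771 CHF per EUR

1.0771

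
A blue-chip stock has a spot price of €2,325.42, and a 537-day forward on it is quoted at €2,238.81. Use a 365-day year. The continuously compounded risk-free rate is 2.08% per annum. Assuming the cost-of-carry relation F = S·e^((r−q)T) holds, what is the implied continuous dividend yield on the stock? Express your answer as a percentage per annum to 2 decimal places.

From F = S·e^((r−q)T): (r − q) = ln(F/S)/T
ln(2238.81/2325.42) = ln(0.962755) = -0.037956
(r − q) = -0.037956 / (537/365) = -0.025799
q = r − ln(F/S)/T = 0.0208 + 0.025799 = 0.046599
q = 4.66%

4.66%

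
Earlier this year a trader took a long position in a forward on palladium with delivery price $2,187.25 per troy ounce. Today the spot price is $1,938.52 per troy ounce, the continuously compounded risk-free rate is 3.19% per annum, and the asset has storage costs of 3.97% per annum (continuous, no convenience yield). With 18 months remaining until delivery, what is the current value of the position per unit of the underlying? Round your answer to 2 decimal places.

-$27.59 per troy ounce

Current fair forward for the remaining 18 months: F = S·e^((r + u)·T), (r + u) = 0.0319 + 0.0397 = 0.0716
F = 1938.52 · e^(0.0716 × 18/12) = 1938.52 × 1.11337952 = 2158.3085
Value of long forward = (F − K)·e^(−rT) = (2158.3085 − 2187.25) · e^(−0.0319·18/12)
= -28.9415 × 0.95327677 = -27.59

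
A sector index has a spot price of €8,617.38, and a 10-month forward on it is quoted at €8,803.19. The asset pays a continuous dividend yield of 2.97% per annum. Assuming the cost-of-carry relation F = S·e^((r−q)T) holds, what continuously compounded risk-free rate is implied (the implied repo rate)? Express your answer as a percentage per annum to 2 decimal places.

5.53%

From F = S·e^((r−q)T): (r − q) = ln(F/S)/T
ln(8803.19/8617.38) = ln(1.021562) = 0.021333
(r − q) = 0.021333 / (10/12) = 0.025600
r = ln(F/S)/T + q = 0.025600 + 0.0297 = 0.055300
r = 5.53%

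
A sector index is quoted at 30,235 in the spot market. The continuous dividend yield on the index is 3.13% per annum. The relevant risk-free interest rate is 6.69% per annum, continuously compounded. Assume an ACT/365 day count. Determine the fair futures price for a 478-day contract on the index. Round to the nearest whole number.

F = S·e^((r − q)T) = 30235 · e^((0.0669 − 0.0313) × 478/365)
= 30235 · e^0.046621 = 30235 × 1.047725
F = 31,678

31,678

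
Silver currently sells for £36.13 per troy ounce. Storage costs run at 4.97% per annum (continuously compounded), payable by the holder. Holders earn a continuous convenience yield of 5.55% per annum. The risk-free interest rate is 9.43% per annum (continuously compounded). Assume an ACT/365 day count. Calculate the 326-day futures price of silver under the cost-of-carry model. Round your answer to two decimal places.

Net carry = r + u − y = 0.0943 + 0.0497 − 0.0555 = 0.0885
F = S·e^((r+u−y)T) = 36.13 · e^(0.0885 × 326/365) = 36.13 · e^0.079044
= 36.13 × 1.082252 = £39.10 per troy ounce

£39.10 per troy ounce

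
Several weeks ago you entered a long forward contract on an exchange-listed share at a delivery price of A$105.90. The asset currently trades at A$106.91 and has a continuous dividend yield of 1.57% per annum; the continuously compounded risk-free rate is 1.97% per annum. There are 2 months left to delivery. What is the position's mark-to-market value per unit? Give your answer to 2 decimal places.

Current fair forward for the remaining 2 months: F = S·e^((r − q)·T), (r − q) = 0.0197 − 0.0157 = 0.0040
F = 106.91 · e^(0.0040 × 2/12) = 106.91 × 1.000667 = 106.9813
Value of long forward = (F − K)·e^(−rT) = (106.9813 − 105.90) · e^(−0.0197·2/12)
= 1.0813 × 0.996722 = 1.08

A$1.08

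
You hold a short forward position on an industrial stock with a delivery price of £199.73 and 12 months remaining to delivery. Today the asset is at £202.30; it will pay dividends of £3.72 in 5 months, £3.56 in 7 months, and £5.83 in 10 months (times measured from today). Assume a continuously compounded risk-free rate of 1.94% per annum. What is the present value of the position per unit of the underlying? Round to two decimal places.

£6.54

PV(remaining dividends) I = 3.72·e^(−0.0194·5/12) + 3.56·e^(−0.0194·7/12) + 5.83·e^(−0.0194·10/12) = 12.9465
Current forward F = (S − I)·e^(rT) = (202.30 − 12.9465)·e^(0.0194·12/12) = 189.3535 × 1.019589 = 193.0627
Value (long) = (F − K)·e^(−rT) = (193.0627 − 199.73) × 0.980787 = -6.5392
Short position value = −(long value) = £6.54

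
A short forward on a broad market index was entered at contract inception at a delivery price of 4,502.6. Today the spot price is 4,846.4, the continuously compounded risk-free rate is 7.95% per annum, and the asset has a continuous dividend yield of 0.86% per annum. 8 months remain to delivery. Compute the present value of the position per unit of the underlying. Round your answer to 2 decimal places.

-548.52

Current fair forward for the remaining 8 months: F = S·e^((r − q)·T), (r − q) = 0.0795 − 0.0086 = 0.0709
F = 4846.4 · e^(0.0709 × 8/12) = 4846.4 × 1.04840155 = 5080.9733
Value of long forward = (F − K)·e^(−rT) = (5080.9733 − 4502.6) · e^(−0.0795·8/12)
= 578.3733 × 0.94838001 = 548.52
Short position value = −(long value) = -548.52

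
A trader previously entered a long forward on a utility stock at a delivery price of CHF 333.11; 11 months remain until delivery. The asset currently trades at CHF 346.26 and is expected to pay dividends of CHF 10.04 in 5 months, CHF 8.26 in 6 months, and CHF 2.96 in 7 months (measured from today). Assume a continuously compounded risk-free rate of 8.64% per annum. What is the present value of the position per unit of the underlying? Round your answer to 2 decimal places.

CHF 18.10

PV(remaining dividends) I = 10.04·e^(−0.0864·5/12) + 8.26·e^(−0.0864·6/12) + 2.96·e^(−0.0864·7/12) = 20.4103
Current forward F = (S − I)·e^(rT) = (346.26 − 20.4103)·e^(0.0864·11/12) = 325.8497 × 1.082421 = 352.7066
Value (long) = (F − K)·e^(−rT) = (352.7066 − 333.11) × 0.923855 = 18.1044
Value = CHF 18.10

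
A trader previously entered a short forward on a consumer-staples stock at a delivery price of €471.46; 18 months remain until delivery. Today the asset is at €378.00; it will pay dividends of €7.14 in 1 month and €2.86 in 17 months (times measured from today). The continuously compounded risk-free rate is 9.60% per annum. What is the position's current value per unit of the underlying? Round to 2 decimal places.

PV(remaining dividends) I = 7.14·e^(−0.0960·1/12) + 2.86·e^(−0.0960·17/12) = 9.5794
Current forward F = (S − I)·e^(rT) = (378.00 − 9.5794)·e^(0.0960·18/12) = 368.4206 × 1.154884 = 425.4831
Value (long) = (F − K)·e^(−rT) = (425.4831 − 471.46) × 0.865888 = -39.8108
Short position value = −(long value) = €39.81

€39.81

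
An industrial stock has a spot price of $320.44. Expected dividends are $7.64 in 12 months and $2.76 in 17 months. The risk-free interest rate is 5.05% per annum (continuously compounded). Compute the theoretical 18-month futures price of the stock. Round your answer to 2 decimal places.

PV(dividends) I = 7.64·e^(−0.0505·12/12) + 2.76·e^(−0.0505·17/12)
I = 7.2638 + 2.5694 = 9.8332
F = (S − I)·e^(rT) = (320.44 − 9.8332) · e^(0.0505·18/12)
= 310.6068 · e^0.075750 = 310.6068 × 1.078693 = $335.05

$335.05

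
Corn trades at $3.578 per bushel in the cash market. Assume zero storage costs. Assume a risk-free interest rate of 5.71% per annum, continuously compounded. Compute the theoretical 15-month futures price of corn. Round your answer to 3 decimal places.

F = S·e^(rT) = 3.578 · e^(0.0571 × 15/12) = 3.578 · e^0.071375
= 3.578 × 1.073984 = $3.843 per bushel

$3.843 per bushel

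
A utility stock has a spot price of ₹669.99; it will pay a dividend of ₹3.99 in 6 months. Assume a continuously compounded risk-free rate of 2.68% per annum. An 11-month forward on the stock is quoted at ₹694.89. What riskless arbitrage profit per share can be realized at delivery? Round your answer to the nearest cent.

PV(dividends) I = 3.99·e^(−0.0268·6/12) = 3.9369
Fair forward F* = (S − I)·e^(rT) = (669.99 − 3.9369)·e^0.024567 = 666.0531 × 1.024871 = 682.6185
Market ₹694.89 > fair 682.6185: forward overpriced → cash-and-carry (borrow at r, buy the stock and collect the dividends, short the forward).
Profit at T = |F_mkt − F*| = |694.89 − 682.6185| = ₹12.27 per share

₹12.27 per share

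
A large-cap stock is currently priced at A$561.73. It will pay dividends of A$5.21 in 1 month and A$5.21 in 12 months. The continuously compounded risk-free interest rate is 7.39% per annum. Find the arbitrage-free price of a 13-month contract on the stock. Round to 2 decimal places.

PV(dividends) I = 5.21·e^(−0.0739·1/12) + 5.21·e^(−0.0739·12/12)
I = 5.1780 + 4.8389 = 10.0169
F = (S − I)·e^(rT) = (561.73 − 10.0169) · e^(0.0739·13/12)
= 551.7131 · e^0.080058 = 551.7131 × 1.083350 = A$597.70

A$597.70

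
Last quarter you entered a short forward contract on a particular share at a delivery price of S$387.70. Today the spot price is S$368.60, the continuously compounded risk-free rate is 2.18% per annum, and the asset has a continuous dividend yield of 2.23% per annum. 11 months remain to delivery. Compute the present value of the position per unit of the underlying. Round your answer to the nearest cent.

Current fair forward for the remaining 11 months: F = S·e^((r − q)·T), (r − q) = 0.0218 − 0.0223 = -0.0005
F = 368.60 · e^(-0.0005 × 11/12) = 368.60 × 0.999542 = 368.4312
Value of long forward = (F − K)·e^(−rT) = (368.4312 − 387.70) · e^(−0.0218·11/12)
= -19.2688 × 0.980215 = -18.89
Short position value = −(long value) = S$18.89

S$18.89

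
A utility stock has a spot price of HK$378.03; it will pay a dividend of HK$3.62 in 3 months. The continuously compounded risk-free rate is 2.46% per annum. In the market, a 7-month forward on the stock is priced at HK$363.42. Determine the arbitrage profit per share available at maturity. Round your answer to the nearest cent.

HK$16.42 per share

PV(dividends) I = 3.62·e^(−0.0246·3/12) = 3.5978
Fair forward F* = (S − I)·e^(rT) = (378.03 − 3.5978)·e^0.014350 = 374.4322 × 1.014453 = 379.8439
Market HK$363.42 < fair 379.8439: forward underpriced → reverse cash-and-carry (short the stock, invest proceeds at r, pay the dividends, go long the forward).
Profit at T = |F_mkt − F*| = |363.42 − 379.8439| = HK$16.42 per share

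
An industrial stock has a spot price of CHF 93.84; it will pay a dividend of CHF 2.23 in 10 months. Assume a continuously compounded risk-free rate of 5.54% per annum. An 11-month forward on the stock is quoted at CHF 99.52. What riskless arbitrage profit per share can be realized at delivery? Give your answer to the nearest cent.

PV(dividends) I = 2.23·e^(−0.0554·10/12) = 2.1294
Fair forward F* = (S − I)·e^(rT) = (93.84 − 2.1294)·e^0.050783 = 91.7106 × 1.052095 = 96.4883
Market CHF 99.52 > fair 96.4883: forward overpriced → cash-and-carry (borrow at r, buy the stock and collect the dividends, short the forward).
Profit at T = |F_mkt − F*| = |99.52 − 96.4883| = CHF 3.03 per share

CHF 3.03 per share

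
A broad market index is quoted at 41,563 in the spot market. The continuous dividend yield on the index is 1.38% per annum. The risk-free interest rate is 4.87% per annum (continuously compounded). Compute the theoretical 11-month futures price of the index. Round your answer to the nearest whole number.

42,914

F = S·e^((r − q)T) = 41563 · e^((0.0487 − 0.0138) × 11/12)
= 41563 · e^0.031992 = 41563 × 1.032509
F = 42,914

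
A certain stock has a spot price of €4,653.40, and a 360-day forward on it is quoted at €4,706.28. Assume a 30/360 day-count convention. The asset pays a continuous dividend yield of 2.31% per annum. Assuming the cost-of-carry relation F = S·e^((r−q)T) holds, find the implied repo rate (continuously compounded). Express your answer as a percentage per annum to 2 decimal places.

3.44%

From F = S·e^((r−q)T): (r − q) = ln(F/S)/T
ln(4706.28/4653.40) = ln(1.011364) = 0.011300
(r − q) = 0.011300 / (360/360) = 0.011300
r = ln(F/S)/T + q = 0.011300 + 0.0231 = 0.034400
r = 3.44%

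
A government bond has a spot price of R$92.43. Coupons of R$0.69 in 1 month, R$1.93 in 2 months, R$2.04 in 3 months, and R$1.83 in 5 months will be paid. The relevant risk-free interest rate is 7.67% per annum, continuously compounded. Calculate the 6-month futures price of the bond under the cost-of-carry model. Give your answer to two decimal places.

R$89.43

PV(coupons) I = 0.69·e^(−0.0767·1/12) + 1.93·e^(−0.0767·2/12) + 2.04·e^(−0.0767·3/12) + 1.83·e^(−0.0767·5/12)
I = 0.6856 + 1.9055 + 2.0013 + 1.7724 = 6.3648
F = (S − I)·e^(rT) = (92.43 − 6.3648) · e^(0.0767·6/12)
= 86.0652 · e^0.038350 = 86.0652 × 1.039095 = R$89.43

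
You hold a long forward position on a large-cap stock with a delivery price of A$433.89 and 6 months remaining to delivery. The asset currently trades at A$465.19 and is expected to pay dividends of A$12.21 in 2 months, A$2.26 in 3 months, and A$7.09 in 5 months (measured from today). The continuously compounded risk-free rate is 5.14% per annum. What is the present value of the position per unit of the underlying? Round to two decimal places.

PV(remaining dividends) I = 12.21·e^(−0.0514·2/12) + 2.26·e^(−0.0514·3/12) + 7.09·e^(−0.0514·5/12) = 21.2768
Current forward F = (S − I)·e^(rT) = (465.19 − 21.2768)·e^(0.0514·6/12) = 443.9132 × 1.026033 = 455.4696
Value (long) = (F − K)·e^(−rT) = (455.4696 − 433.89) × 0.974627 = 21.0321
Value = A$21.03

A$21.03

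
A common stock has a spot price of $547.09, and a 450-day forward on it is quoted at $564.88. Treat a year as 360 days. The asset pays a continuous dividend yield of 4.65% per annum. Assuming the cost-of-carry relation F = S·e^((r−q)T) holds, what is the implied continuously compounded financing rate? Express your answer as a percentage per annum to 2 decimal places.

From F = S·e^((r−q)T): (r − q) = ln(F/S)/T
ln(564.88/547.09) = ln(1.032518) = 0.032000
(r − q) = 0.032000 / (450/360) = 0.025600
r = ln(F/S)/T + q = 0.025600 + 0.0465 = 0.072100
r = 7.21%

7.21%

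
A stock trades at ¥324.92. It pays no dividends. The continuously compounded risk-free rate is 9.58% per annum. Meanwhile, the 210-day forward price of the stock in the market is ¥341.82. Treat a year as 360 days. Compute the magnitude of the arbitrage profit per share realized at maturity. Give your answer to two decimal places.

¥1.77 per share

Fair forward: F* = S·e^(carry·T), with carry = r = 0.0958
F* = 324.92 · e^(0.0958 × 210/360) = 324.92 · e^0.055883 = 324.92 × 1.057474 = ¥343.5945
Market ¥341.82 < fair ¥343.5945: forward underpriced → reverse cash-and-carry (short spot, go long the forward).
At maturity, profit = |F_mkt − F*| = |341.82 − 343.5945| = ¥1.77 per share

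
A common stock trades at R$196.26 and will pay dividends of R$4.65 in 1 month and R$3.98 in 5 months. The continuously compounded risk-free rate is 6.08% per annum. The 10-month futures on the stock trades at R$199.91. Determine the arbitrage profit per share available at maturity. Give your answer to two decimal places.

R$2.40 per share

PV(dividends) I = 4.65·e^(−0.0608·1/12) + 3.98·e^(−0.0608·5/12) = 8.5069
Fair futures F* = (S − I)·e^(rT) = (196.26 − 8.5069)·e^0.050667 = 187.7531 × 1.051973 = 197.5112
Market R$199.91 > fair 197.5112: forward overpriced → cash-and-carry (borrow at r, buy the stock and collect the dividends, short the forward).
Profit at T = |F_mkt − F*| = |199.91 − 197.5112| = R$2.40 per share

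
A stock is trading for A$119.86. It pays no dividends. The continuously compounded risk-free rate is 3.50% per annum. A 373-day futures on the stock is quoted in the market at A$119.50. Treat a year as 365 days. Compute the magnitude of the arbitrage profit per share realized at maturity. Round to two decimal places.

Fair futures: F* = S·e^(carry·T), with carry = r = 0.0350
F* = 119.86 · e^(0.0350 × 373/365) = 119.86 · e^0.035767 = 119.86 × 1.036414 = A$124.2246
Market A$119.50 < fair A$124.2246: forward underpriced → reverse cash-and-carry (short spot, go long the forward).
At maturity, profit = |F_mkt − F*| = |119.50 − 124.2246| = A$4.72 per share

A$4.72 per share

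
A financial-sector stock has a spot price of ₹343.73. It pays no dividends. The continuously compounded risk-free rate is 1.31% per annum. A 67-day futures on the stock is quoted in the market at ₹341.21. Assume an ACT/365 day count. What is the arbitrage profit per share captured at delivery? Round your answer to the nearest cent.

₹3.35 per share

Fair futures: F* = S·e^(carry·T), with carry = r = 0.0131
F* = 343.73 · e^(0.0131 × 67/365) = 343.73 · e^0.002405 = 343.73 × 1.002408 = ₹344.5577
Market ₹341.21 < fair ₹344.5577: forward underpriced → reverse cash-and-carry (short spot, go long the forward).
At maturity, profit = |F_mkt − F*| = |341.21 − 344.5577| = ₹3.35 per share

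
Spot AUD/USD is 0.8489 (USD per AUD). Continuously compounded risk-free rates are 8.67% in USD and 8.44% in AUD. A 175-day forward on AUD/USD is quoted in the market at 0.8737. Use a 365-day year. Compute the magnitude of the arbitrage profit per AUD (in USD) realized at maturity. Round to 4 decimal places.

0.0239 per AUD (in USD)

Fair forward: F* = S·e^(carry·T), with carry = (r_USD − r_AUD) = 0.0867 − 0.0844 = 0.0023
F* = 0.8489 · e^(0.0023 × 175/365) = 0.8489 · e^0.001103 = 0.8489 × 1.001104 = 0.8498
Market 0.8737 > fair 0.8498: forward overpriced → cash-and-carry (buy spot, short the forward).
At maturity, profit = |F_mkt − F*| = |0.8737 − 0.8498| = 0.0239 per AUD (in USD)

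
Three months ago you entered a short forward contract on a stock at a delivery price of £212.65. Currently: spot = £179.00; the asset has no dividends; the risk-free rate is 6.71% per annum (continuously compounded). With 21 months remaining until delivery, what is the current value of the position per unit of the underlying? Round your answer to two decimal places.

Current fair forward for the remaining 21 months: F = S·e^(r·T), r = 0.0671
F = 179.00 · e^(0.0671 × 21/12) = 179.00 × 1.124597 = 201.3029
Value of long forward = (F − K)·e^(−rT) = (201.3029 − 212.65) · e^(−0.0671·21/12)
= -11.3471 × 0.889207 = -10.09
Short position value = −(long value) = £10.09

£10.09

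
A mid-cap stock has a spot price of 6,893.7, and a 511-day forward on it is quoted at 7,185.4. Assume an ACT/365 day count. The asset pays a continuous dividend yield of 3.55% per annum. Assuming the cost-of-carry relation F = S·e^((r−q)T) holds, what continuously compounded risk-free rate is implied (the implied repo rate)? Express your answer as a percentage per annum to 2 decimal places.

6.51%

From F = S·e^((r−q)T): (r − q) = ln(F/S)/T
ln(7185.4/6893.7) = ln(1.042314) = 0.041443
(r − q) = 0.041443 / (511/365) = 0.029602
r = ln(F/S)/T + q = 0.029602 + 0.0355 = 0.065102
r = 6.51%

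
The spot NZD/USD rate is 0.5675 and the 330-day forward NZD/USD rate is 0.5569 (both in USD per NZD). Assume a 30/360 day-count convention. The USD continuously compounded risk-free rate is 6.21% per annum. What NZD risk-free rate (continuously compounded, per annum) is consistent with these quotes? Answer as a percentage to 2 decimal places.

F = S·e^((r_USD − r_NZD)T) ⇒ r_NZD = r_USD − ln(F/S)/T
ln(0.5569/0.5675) = -0.018855; /(330/360) = -0.020569
r_NZD = 0.0621 + 0.020569 = 0.082669
r_NZD = 8.27%

8.27%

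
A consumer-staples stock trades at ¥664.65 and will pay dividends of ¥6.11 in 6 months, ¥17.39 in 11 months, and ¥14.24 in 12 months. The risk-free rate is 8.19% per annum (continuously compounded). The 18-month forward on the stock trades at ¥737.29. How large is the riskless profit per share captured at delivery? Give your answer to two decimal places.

PV(dividends) I = 6.11·e^(−0.0819·6/12) + 17.39·e^(−0.0819·11/12) + 14.24·e^(−0.0819·12/12) = 35.1173
Fair forward F* = (S − I)·e^(rT) = (664.65 − 35.1173)·e^0.122850 = 629.5327 × 1.130715 = 711.8221
Market ¥737.29 > fair 711.8221: forward overpriced → cash-and-carry (borrow at r, buy the stock and collect the dividends, short the forward).
Profit at T = |F_mkt − F*| = |737.29 − 711.8221| = ¥25.47 per share

¥25.47 per share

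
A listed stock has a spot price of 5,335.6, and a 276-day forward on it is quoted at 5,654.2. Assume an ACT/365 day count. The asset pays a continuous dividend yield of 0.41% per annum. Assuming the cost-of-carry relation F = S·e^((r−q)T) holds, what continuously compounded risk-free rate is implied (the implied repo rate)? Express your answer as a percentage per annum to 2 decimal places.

From F = S·e^((r−q)T): (r − q) = ln(F/S)/T
ln(5654.2/5335.6) = ln(1.059712) = 0.057997
(r − q) = 0.057997 / (276/365) = 0.076699
r = ln(F/S)/T + q = 0.076699 + 0.0041 = 0.080799
r = 8.08%

8.08%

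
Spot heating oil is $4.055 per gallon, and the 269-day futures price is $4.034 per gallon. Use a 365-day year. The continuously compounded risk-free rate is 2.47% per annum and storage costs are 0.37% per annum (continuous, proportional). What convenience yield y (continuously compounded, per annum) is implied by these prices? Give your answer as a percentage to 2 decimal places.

3.54%

F = S·e^((r+u−y)T) ⇒ (r+u−y) = ln(F/S)/T
ln(4.034/4.055) = -0.005192; /T ⇒ -0.007045
y = r + u − ln(F/S)/T = 0.0247 + 0.0037 + 0.007045 = 0.035445
y = 3.54%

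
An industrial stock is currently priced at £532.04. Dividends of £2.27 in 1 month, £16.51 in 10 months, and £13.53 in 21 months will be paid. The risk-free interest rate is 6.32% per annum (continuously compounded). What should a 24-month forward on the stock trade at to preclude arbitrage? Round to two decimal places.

PV(dividends) I = 2.27·e^(−0.0632·1/12) + 16.51·e^(−0.0632·10/12) + 13.53·e^(−0.0632·21/12)
I = 2.2581 + 15.6630 + 12.1134 = 30.0345
F = (S − I)·e^(rT) = (532.04 − 30.0345) · e^(0.0632·24/12)
= 502.0055 · e^0.126400 = 502.0055 × 1.134736 = £569.64

£569.64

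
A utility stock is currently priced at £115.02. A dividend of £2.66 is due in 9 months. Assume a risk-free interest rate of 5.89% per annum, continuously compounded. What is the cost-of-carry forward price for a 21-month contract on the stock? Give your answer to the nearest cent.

£124.69

PV(dividends) I = 2.66·e^(−0.0589·9/12)
I = 2.5451
F = (S − I)·e^(rT) = (115.02 − 2.5451) · e^(0.0589·21/12)
= 112.4749 · e^0.103075 = 112.4749 × 1.108575 = £124.69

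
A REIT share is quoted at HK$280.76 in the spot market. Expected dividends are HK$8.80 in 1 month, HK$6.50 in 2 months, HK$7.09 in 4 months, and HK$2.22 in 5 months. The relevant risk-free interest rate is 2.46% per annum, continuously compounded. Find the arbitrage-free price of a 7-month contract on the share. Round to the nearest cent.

PV(dividends) I = 8.80·e^(−0.0246·1/12) + 6.50·e^(−0.0246·2/12) + 7.09·e^(−0.0246·4/12) + 2.22·e^(−0.0246·5/12)
I = 8.7820 + 6.4734 + 7.0321 + 2.1974 = 24.4849
F = (S − I)·e^(rT) = (280.76 − 24.4849) · e^(0.0246·7/12)
= 256.2751 · e^0.014350 = 256.2751 × 1.014453 = HK$259.98

HK$259.98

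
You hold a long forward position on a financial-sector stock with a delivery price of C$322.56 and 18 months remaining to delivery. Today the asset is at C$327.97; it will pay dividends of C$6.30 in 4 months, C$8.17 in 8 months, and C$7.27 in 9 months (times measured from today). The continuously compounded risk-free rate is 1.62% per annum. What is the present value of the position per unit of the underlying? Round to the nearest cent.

-C$8.38

PV(remaining dividends) I = 6.30·e^(−0.0162·4/12) + 8.17·e^(−0.0162·8/12) + 7.27·e^(−0.0162·9/12) = 21.5305
Current forward F = (S − I)·e^(rT) = (327.97 − 21.5305)·e^(0.0162·18/12) = 306.4395 × 1.024598 = 313.9773
Value (long) = (F − K)·e^(−rT) = (313.9773 − 322.56) × 0.975993 = -8.3767
Value = -C$8.38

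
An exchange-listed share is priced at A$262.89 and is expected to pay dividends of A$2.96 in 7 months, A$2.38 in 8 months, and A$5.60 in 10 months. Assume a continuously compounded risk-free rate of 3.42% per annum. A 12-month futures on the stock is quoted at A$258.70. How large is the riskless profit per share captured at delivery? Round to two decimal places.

A$2.29 per share

PV(dividends) I = 2.96·e^(−0.0342·7/12) + 2.38·e^(−0.0342·8/12) + 5.60·e^(−0.0342·10/12) = 10.6705
Fair futures F* = (S − I)·e^(rT) = (262.89 − 10.6705)·e^0.034200 = 252.2195 × 1.034792 = 260.9947
Market A$258.70 < fair 260.9947: forward underpriced → reverse cash-and-carry (short the stock, invest proceeds at r, pay the dividends, go long the forward).
Profit at T = |F_mkt − F*| = |258.70 − 260.9947| = A$2.29 per share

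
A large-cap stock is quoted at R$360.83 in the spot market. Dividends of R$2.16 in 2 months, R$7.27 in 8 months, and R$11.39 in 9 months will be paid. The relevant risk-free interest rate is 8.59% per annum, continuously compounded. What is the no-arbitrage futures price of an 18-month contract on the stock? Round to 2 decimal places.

PV(dividends) I = 2.16·e^(−0.0859·2/12) + 7.27·e^(−0.0859·8/12) + 11.39·e^(−0.0859·9/12)
I = 2.1293 + 6.8654 + 10.6793 = 19.6740
F = (S − I)·e^(rT) = (360.83 − 19.6740) · e^(0.0859·18/12)
= 341.1560 · e^0.128850 = 341.1560 × 1.137519 = R$388.07

R$388.07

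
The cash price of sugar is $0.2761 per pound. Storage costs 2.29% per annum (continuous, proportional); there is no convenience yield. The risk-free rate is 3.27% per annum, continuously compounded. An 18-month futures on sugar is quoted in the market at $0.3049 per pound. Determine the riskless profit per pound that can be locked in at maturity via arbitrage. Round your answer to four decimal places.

$0.0048 per pound

Fair futures: F* = S·e^(carry·T), with carry = (r + u) = 0.0327 + 0.0229 = 0.0556
F* = 0.2761 · e^(0.0556 × 18/12) = 0.2761 · e^0.083400 = 0.2761 × 1.086977 = $0.3001
Market $0.3049 > fair $0.3001: forward overpriced → cash-and-carry (buy spot, short the forward).
At maturity, profit = |F_mkt − F*| = |0.3049 − 0.3001| = $0.0048 per pound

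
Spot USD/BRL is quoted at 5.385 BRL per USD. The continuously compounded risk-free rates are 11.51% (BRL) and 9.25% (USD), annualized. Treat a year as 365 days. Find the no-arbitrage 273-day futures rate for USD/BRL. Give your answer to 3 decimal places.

F = S·e^((r_BRL − r_USD)T) = 5.385 · e^((0.1151 − 0.0925) × 273/365)
= 5.385 · e^0.016904 = 5.385 × 1.017048
F = 5.477 BRL per USD

5.477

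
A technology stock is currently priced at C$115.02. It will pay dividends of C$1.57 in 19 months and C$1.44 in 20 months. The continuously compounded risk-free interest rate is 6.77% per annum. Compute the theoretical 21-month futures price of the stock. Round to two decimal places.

PV(dividends) I = 1.57·e^(−0.0677·19/12) + 1.44·e^(−0.0677·20/12)
I = 1.4104 + 1.2864 = 2.6968
F = (S − I)·e^(rT) = (115.02 − 2.6968) · e^(0.0677·21/12)
= 112.3232 · e^0.118475 = 112.3232 × 1.125779 = C$126.45

C$126.45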